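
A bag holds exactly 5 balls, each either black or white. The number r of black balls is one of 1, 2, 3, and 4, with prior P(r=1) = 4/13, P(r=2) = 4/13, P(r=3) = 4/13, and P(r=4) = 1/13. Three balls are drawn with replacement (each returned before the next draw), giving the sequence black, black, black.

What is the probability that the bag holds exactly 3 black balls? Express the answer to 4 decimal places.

For each hypothesis, P(data | H) works out to: P(data | r = 1) = (1/5)(1/5)(1/5) = 0.008; P(data | r = 2) = (2/5)(2/5)(2/5) = 0.064; P(data | r = 3) = (3/5)(3/5)(3/5) = 0.216; P(data | r = 4) = (4/5)(4/5)(4/5) = 0.512.
Weighting by the prior gives 4/13 · 0.008 = 0.0024615, 4/13 · 0.064 = 0.019692, 4/13 · 0.216 = 0.066462, 1/13 · 0.512 = 0.039385; with total 0.128.
Therefore the posterior P(r = 3 | data) = (0.066462) / (0.128) = 0.51923.

0.5192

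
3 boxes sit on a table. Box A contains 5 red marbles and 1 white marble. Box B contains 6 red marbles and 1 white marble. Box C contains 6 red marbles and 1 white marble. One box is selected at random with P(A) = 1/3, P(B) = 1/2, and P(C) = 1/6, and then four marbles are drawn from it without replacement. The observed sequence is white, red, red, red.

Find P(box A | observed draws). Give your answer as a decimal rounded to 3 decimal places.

Under each hypothesis, the probability of the observed sequence is: P(data | box A) = (1/6)(5/5)(4/4)(3/3) = 1/6; P(data | box B) = (1/7)(6/6)(5/5)(4/4) = 1/7; P(data | box C) = (1/7)(6/6)(5/5)(4/4) = 1/7.
Multiplying each by its prior: 1/3 · 1/6 = 1/18, 1/2 · 1/7 = 1/14, 1/6 · 1/7 = 1/42; summing to 19/126.
So P(box A | data) = (1/18) / (19/126) = 7/19.

0.368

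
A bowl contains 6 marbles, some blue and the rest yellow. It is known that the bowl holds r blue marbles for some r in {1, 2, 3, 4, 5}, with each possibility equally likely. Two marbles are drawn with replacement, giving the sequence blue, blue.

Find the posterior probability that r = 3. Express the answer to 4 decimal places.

Compute the likelihood of the observed sequence for each case: P(data | r = 1) = (1/6)(1/6) = 1/36; P(data | r = 2) = (2/6)(2/6) = 1/9; P(data | r = 3) = (3/6)(3/6) = 1/4; P(data | r = 4) = (4/6)(4/6) = 4/9; P(data | r = 5) = (5/6)(5/6) = 25/36.
The prior-weighted likelihoods are 1/5 · 1/36 = 1/180, 1/5 · 1/9 = 1/45, 1/5 · 1/4 = 1/20, 1/5 · 4/9 = 4/45, 1/5 · 25/36 = 5/36; summing to 11/36.
Therefore the posterior P(r = 3 | data) = (1/20) / (11/36) = 9/55.

0.1636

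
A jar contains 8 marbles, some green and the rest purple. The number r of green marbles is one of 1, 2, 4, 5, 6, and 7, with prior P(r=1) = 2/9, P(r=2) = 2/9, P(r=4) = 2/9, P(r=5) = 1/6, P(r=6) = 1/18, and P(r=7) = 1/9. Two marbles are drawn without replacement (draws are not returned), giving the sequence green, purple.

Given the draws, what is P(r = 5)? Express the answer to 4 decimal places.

0.2133

The likelihood of the observed sequence under each hypothesis: P(data | r = 1) = (1/8)(7/7) = 0.125; P(data | r = 2) = (2/8)(6/7) = 0.21429; P(data | r = 4) = (4/8)(4/7) = 0.28571; P(data | r = 5) = (5/8)(3/7) = 0.26786; P(data | r = 6) = (6/8)(2/7) = 0.21429; P(data | r = 7) = (7/8)(1/7) = 0.125.
Multiplying each by its prior: 2/9 · 0.125 = 0.027778, 2/9 · 0.21429 = 0.047619, 2/9 · 0.28571 = 0.063492, 1/6 · 0.26786 = 0.044643, 1/18 · 0.21429 = 0.011905, 1/9 · 0.125 = 0.013889; summing to 0.20933.
By Bayes' rule, P(r = 5 | data) = (0.044643) / (0.20933) = 0.21327.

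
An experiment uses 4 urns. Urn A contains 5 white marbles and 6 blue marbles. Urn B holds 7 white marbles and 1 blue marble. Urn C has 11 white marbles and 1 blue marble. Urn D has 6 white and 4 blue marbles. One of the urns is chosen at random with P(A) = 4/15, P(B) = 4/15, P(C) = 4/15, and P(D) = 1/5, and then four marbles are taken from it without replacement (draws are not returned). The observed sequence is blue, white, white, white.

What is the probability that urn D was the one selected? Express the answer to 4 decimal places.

Compute the likelihood of the observed sequence for each case: P(data | urn A) = (6/11)(5/10)(4/9)(3/8) = 0.045455; P(data | urn B) = (1/8)(7/7)(6/6)(5/5) = 0.125; P(data | urn C) = (1/12)(11/11)(10/10)(9/9) = 0.083333; P(data | urn D) = (4/10)(6/9)(5/8)(4/7) = 0.095238.
Multiplying each by its prior: 4/15 · 0.045455 = 0.012121, 4/15 · 0.125 = 0.033333, 4/15 · 0.083333 = 0.022222, 1/5 · 0.095238 = 0.019048; with total 0.086724.
Hence P(urn D | data) = (0.019048) / (0.086724) = 0.21963.

0.2196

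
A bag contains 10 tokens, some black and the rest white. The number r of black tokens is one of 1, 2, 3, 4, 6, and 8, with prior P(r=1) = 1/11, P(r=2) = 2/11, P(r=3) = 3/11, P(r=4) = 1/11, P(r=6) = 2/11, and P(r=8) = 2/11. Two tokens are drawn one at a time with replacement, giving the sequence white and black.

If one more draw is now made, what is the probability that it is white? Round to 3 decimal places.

0.566

The likelihood of the observed sequence under each hypothesis: P(data | r = 1) = (9/10)(1/10) = 0.09; P(data | r = 2) = (8/10)(2/10) = 0.16; P(data | r = 3) = (7/10)(3/10) = 0.21; P(data | r = 4) = (6/10)(4/10) = 0.24; P(data | r = 6) = (4/10)(6/10) = 0.24; P(data | r = 8) = (2/10)(8/10) = 0.16.
The prior-weighted likelihoods are 1/11 · 0.09 = 0.0081818, 2/11 · 0.16 = 0.029091, 3/11 · 0.21 = 0.057273, 1/11 · 0.24 = 0.021818, 2/11 · 0.24 = 0.043636, 2/11 · 0.16 = 0.029091; summing to 0.18909.
The posterior is then P(r = 1 | data) = 0.043269, P(r = 2 | data) = 0.15385, P(r = 3 | data) = 0.30288, P(r = 4 | data) = 0.11538, P(r = 6 | data) = 0.23077, P(r = 8 | data) = 0.15385.
So P(white next | data) = Σ P(white next | H) P(H | data) = (9/10)(0.043269) + (4/5)(0.15385) + (7/10)(0.30288) + (3/5)(0.11538) + (2/5)(0.23077) + (1/5)(0.15385) = 0.56635.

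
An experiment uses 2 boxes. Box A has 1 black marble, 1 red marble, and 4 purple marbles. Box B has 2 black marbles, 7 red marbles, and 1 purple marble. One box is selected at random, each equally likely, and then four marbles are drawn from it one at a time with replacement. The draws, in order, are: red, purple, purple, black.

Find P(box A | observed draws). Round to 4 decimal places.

0.8981

The likelihood of the observed sequence under each hypothesis: P(data | box A) = (1/6)(4/6)(4/6)(1/6) = 0.012346; P(data | box B) = (7/10)(1/10)(1/10)(2/10) = 0.0014.
Weighting by the prior gives 1/2 · 0.012346 = 0.0061728, 1/2 · 0.0014 = 0.0007; these sum to 0.0068728.
Therefore the posterior P(box A | data) = (0.0061728) / (0.0068728) = 0.89815.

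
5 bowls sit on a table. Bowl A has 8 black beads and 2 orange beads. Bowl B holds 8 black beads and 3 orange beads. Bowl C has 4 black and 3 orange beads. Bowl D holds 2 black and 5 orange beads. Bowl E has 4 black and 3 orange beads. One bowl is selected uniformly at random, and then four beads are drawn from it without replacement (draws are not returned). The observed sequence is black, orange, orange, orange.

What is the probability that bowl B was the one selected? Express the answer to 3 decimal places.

For each hypothesis, P(data | H) works out to: P(data | bowl A) = (8/10)(2/9)(1/8)(0/7) = 0; P(data | bowl B) = (8/11)(3/10)(2/9)(1/8) = 1/165; P(data | bowl C) = (4/7)(3/6)(2/5)(1/4) = 1/35; P(data | bowl D) = (2/7)(5/6)(4/5)(3/4) = 1/7; P(data | bowl E) = (4/7)(3/6)(2/5)(1/4) = 1/35.
Weighting by the prior gives 1/5 · 0 = 0, 1/5 · 1/165 = 1/825, 1/5 · 1/35 = 1/175, 1/5 · 1/7 = 1/35, 1/5 · 1/35 = 1/175; summing to 34/825.
Hence P(bowl B | data) = (1/825) / (34/825) = 1/34.

0.029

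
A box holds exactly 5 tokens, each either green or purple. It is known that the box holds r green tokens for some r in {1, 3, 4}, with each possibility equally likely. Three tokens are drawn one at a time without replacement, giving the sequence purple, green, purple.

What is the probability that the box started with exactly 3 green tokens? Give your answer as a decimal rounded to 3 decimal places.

0.333

For each hypothesis, P(data | H) works out to: P(data | r = 1) = (4/5)(1/4)(3/3) = 1/5; P(data | r = 3) = (2/5)(3/4)(1/3) = 1/10; P(data | r = 4) = (1/5)(4/4)(0/3) = 0.
Multiplying each by its prior: 1/3 · 1/5 = 1/15, 1/3 · 1/10 = 1/30, 1/3 · 0 = 0; summing to 1/10.
So P(r = 3 | data) = (1/30) / (1/10) = 1/3.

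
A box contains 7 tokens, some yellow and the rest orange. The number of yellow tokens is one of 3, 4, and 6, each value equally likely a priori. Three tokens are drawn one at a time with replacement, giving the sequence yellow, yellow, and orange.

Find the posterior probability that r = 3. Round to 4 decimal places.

For each hypothesis, P(data | H) works out to: P(data | r = 3) = (3/7)(3/7)(4/7) = 36/343; P(data | r = 4) = (4/7)(4/7)(3/7) = 48/343; P(data | r = 6) = (6/7)(6/7)(1/7) = 36/343.
The prior-weighted likelihoods are 1/3 · 36/343 = 12/343, 1/3 · 48/343 = 16/343, 1/3 · 36/343 = 12/343; with total 40/343.
So P(r = 3 | data) = (12/343) / (40/343) = 3/10.

0.3000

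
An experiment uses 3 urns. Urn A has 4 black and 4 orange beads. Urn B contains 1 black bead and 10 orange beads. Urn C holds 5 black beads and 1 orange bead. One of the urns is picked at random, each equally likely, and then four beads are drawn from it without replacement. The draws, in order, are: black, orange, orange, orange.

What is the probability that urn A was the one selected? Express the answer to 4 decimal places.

0.3860

Under each hypothesis, the probability of the observed sequence is: P(data | urn A) = (4/8)(4/7)(3/6)(2/5) = 2/35; P(data | urn B) = (1/11)(10/10)(9/9)(8/8) = 1/11; P(data | urn C) = (5/6)(1/5)(0/4) = 0.
Weighting by the prior gives 1/3 · 2/35 = 2/105, 1/3 · 1/11 = 1/33, 1/3 · 0 = 0; with total 19/385.
So P(urn A | data) = (2/105) / (19/385) = 22/57.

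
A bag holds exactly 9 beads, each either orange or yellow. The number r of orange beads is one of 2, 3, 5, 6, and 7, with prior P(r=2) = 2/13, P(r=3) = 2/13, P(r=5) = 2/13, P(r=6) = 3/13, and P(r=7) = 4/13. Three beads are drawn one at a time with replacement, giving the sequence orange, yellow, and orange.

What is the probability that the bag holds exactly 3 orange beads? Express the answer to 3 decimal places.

0.100

Compute the likelihood of the observed sequence for each case: P(data | r = 2) = (2/9)(7/9)(2/9) = 0.038409; P(data | r = 3) = (3/9)(6/9)(3/9) = 0.074074; P(data | r = 5) = (5/9)(4/9)(5/9) = 0.13717; P(data | r = 6) = (6/9)(3/9)(6/9) = 0.14815; P(data | r = 7) = (7/9)(2/9)(7/9) = 0.13443.
Weighting by the prior gives 2/13 · 0.038409 = 0.005909, 2/13 · 0.074074 = 0.011396, 2/13 · 0.13717 = 0.021104, 3/13 · 0.14815 = 0.034188, 4/13 · 0.13443 = 0.041363; summing to 0.11396.
By Bayes' rule, P(r = 3 | data) = (0.011396) / (0.11396) = 0.1.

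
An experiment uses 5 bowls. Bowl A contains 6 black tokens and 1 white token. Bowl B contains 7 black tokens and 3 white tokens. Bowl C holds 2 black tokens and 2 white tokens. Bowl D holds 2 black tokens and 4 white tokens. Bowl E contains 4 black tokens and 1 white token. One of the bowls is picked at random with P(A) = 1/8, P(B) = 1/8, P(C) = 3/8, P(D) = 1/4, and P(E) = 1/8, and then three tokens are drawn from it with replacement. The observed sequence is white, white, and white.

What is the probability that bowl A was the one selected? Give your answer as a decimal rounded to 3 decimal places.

0.003

For each hypothesis, P(data | H) works out to: P(data | bowl A) = (1/7)(1/7)(1/7) = 0.0029155; P(data | bowl B) = (3/10)(3/10)(3/10) = 0.027; P(data | bowl C) = (2/4)(2/4)(2/4) = 0.125; P(data | bowl D) = (4/6)(4/6)(4/6) = 0.2963; P(data | bowl E) = (1/5)(1/5)(1/5) = 0.008.
The prior-weighted likelihoods are 1/8 · 0.0029155 = 0.00036443, 1/8 · 0.027 = 0.003375, 3/8 · 0.125 = 0.046875, 1/4 · 0.2963 = 0.074074, 1/8 · 0.008 = 0.001; with total 0.12569.
So P(bowl A | data) = (0.00036443) / (0.12569) = 0.0028995.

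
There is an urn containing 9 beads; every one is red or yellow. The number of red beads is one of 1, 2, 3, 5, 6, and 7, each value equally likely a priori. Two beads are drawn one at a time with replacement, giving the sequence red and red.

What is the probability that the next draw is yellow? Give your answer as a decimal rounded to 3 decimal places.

Compute the likelihood of the observed sequence for each case: P(data | r = 1) = (1/9)(1/9) = 1/81; P(data | r = 2) = (2/9)(2/9) = 4/81; P(data | r = 3) = (3/9)(3/9) = 1/9; P(data | r = 5) = (5/9)(5/9) = 25/81; P(data | r = 6) = (6/9)(6/9) = 4/9; P(data | r = 7) = (7/9)(7/9) = 49/81.
Multiplying each by its prior: 1/6 · 1/81 = 1/486, 1/6 · 4/81 = 2/243, 1/6 · 1/9 = 1/54, 1/6 · 25/81 = 25/486, 1/6 · 4/9 = 2/27, 1/6 · 49/81 = 49/486; summing to 62/243.
The posterior is then P(r = 1 | data) = 1/124, P(r = 2 | data) = 1/31, P(r = 3 | data) = 9/124, P(r = 5 | data) = 25/124, P(r = 6 | data) = 9/31, P(r = 7 | data) = 49/124.
So P(yellow next | data) = Σ P(yellow next | H) P(H | data) = (8/9)(1/124) + (7/9)(1/31) + (2/3)(9/124) + (4/9)(25/124) + (1/3)(9/31) + (2/9)(49/124) = 11/31.

0.355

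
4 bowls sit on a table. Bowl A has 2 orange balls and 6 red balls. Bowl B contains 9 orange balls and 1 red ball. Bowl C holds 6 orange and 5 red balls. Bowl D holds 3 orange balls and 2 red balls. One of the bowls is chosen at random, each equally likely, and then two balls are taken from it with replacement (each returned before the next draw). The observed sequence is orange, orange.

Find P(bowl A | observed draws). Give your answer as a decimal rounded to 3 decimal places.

Under each hypothesis, the probability of the observed sequence is: P(data | bowl A) = (2/8)(2/8) = 0.0625; P(data | bowl B) = (9/10)(9/10) = 0.81; P(data | bowl C) = (6/11)(6/11) = 0.29752; P(data | bowl D) = (3/5)(3/5) = 0.36.
Multiplying each by its prior: 1/4 · 0.0625 = 0.015625, 1/4 · 0.81 = 0.2025, 1/4 · 0.29752 = 0.07438, 1/4 · 0.36 = 0.09; with total 0.38251.
Therefore the posterior P(bowl A | data) = (0.015625) / (0.38251) = 0.040849.

0.041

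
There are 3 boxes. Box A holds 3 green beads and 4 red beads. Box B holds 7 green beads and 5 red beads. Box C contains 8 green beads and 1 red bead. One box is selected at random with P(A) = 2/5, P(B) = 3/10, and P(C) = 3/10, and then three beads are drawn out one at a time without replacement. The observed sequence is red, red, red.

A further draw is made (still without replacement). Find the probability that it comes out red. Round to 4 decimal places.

0.2436

For each hypothesis, P(data | H) works out to: P(data | box A) = (4/7)(3/6)(2/5) = 0.11429; P(data | box B) = (5/12)(4/11)(3/10) = 0.045455; P(data | box C) = (1/9)(0/8) = 0.
The prior-weighted likelihoods are 2/5 · 0.11429 = 0.045714, 3/10 · 0.045455 = 0.013636, 3/10 · 0 = 0; with total 0.059351.
The posterior is then P(box A | data) = 0.77024, P(box B | data) = 0.22976, P(box C | data) = 0.
Averaging over the posterior, P(red next | data) = (1/4)(0.77024) + (2/9)(0.22976) = 0.24362.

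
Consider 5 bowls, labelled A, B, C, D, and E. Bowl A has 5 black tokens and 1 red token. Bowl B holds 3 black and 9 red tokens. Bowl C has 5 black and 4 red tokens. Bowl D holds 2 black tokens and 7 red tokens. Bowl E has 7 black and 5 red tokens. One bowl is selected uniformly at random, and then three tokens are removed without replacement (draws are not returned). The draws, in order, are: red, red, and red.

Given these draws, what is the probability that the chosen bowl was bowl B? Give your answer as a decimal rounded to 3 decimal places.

Compute the likelihood of the observed sequence for each case: P(data | bowl A) = (1/6)(0/5) = 0; P(data | bowl B) = (9/12)(8/11)(7/10) = 0.38182; P(data | bowl C) = (4/9)(3/8)(2/7) = 0.047619; P(data | bowl D) = (7/9)(6/8)(5/7) = 0.41667; P(data | bowl E) = (5/12)(4/11)(3/10) = 0.045455.
Weighting by the prior gives 1/5 · 0 = 0, 1/5 · 0.38182 = 0.076364, 1/5 · 0.047619 = 0.0095238, 1/5 · 0.41667 = 0.083333, 1/5 · 0.045455 = 0.0090909; summing to 0.17831.
Therefore the posterior P(bowl B | data) = (0.076364) / (0.17831) = 0.42826.

0.428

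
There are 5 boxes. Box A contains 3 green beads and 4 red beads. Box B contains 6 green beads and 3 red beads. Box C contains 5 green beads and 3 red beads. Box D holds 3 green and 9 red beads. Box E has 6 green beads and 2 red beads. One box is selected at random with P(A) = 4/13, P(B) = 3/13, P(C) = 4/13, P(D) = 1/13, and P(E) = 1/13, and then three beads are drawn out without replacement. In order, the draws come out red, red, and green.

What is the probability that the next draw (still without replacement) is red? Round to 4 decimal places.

Under each hypothesis, the probability of the observed sequence is: P(data | box A) = (4/7)(3/6)(3/5) = 0.17143; P(data | box B) = (3/9)(2/8)(6/7) = 0.071429; P(data | box C) = (3/8)(2/7)(5/6) = 0.089286; P(data | box D) = (9/12)(8/11)(3/10) = 0.16364; P(data | box E) = (2/8)(1/7)(6/6) = 0.035714.
Weighting by the prior gives 4/13 · 0.17143 = 0.052747, 3/13 · 0.071429 = 0.016484, 4/13 · 0.089286 = 0.027473, 1/13 · 0.16364 = 0.012587, 1/13 · 0.035714 = 0.0027473; these sum to 0.11204.
The posterior is then P(box A | data) = 0.4708, P(box B | data) = 0.14712, P(box C | data) = 0.24521, P(box D | data) = 0.11235, P(box E | data) = 0.024521.
The predictive probability is P(red next | data) = (1/2)(0.4708) + (1/6)(0.14712) + (1/5)(0.24521) + (7/9)(0.11235) + (0)(0.024521) = 0.39634.

0.3963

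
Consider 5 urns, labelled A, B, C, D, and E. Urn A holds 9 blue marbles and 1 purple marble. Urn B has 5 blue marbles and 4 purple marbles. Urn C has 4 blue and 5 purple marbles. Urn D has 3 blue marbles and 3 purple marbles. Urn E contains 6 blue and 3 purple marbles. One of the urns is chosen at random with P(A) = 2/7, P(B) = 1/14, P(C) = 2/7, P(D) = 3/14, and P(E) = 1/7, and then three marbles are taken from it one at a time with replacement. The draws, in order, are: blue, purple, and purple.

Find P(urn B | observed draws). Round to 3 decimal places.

For each hypothesis, P(data | H) works out to: P(data | urn A) = (9/10)(1/10)(1/10) = 0.009; P(data | urn B) = (5/9)(4/9)(4/9) = 0.10974; P(data | urn C) = (4/9)(5/9)(5/9) = 0.13717; P(data | urn D) = (3/6)(3/6)(3/6) = 0.125; P(data | urn E) = (6/9)(3/9)(3/9) = 0.074074.
Weighting by the prior gives 2/7 · 0.009 = 0.0025714, 1/14 · 0.10974 = 0.0078385, 2/7 · 0.13717 = 0.039193, 3/14 · 0.125 = 0.026786, 1/7 · 0.074074 = 0.010582; these sum to 0.08697.
So P(urn B | data) = (0.0078385) / (0.08697) = 0.090129.

0.090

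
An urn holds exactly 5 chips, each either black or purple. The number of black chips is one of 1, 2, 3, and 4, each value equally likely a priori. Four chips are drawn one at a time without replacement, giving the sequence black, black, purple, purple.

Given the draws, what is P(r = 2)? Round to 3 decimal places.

0.500

The likelihood of the observed sequence under each hypothesis: P(data | r = 1) = (1/5)(0/4) = 0; P(data | r = 2) = (2/5)(1/4)(3/3)(2/2) = 1/10; P(data | r = 3) = (3/5)(2/4)(2/3)(1/2) = 1/10; P(data | r = 4) = (4/5)(3/4)(1/3)(0/2) = 0.
Multiplying each by its prior: 1/4 · 0 = 0, 1/4 · 1/10 = 1/40, 1/4 · 1/10 = 1/40, 1/4 · 0 = 0; with total 1/20.
So P(r = 2 | data) = (1/40) / (1/20) = 1/2.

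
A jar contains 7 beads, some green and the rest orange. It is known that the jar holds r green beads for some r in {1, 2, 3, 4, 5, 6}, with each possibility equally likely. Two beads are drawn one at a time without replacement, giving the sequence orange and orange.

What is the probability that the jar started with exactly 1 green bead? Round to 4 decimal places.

0.4286

For each hypothesis, P(data | H) works out to: P(data | r = 1) = (6/7)(5/6) = 5/7; P(data | r = 2) = (5/7)(4/6) = 10/21; P(data | r = 3) = (4/7)(3/6) = 2/7; P(data | r = 4) = (3/7)(2/6) = 1/7; P(data | r = 5) = (2/7)(1/6) = 1/21; P(data | r = 6) = (1/7)(0/6) = 0.
Multiplying each by its prior: 1/6 · 5/7 = 5/42, 1/6 · 10/21 = 5/63, 1/6 · 2/7 = 1/21, 1/6 · 1/7 = 1/42, 1/6 · 1/21 = 1/126, 1/6 · 0 = 0; summing to 5/18.
By Bayes' rule, P(r = 1 | data) = (5/42) / (5/18) = 3/7.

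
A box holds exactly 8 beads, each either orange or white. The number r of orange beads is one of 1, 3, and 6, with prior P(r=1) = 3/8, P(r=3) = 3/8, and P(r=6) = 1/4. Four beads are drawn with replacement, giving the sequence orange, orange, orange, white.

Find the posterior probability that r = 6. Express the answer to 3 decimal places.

The likelihood of the observed sequence under each hypothesis: P(data | r = 1) = (1/8)(1/8)(1/8)(7/8) = 0.001709; P(data | r = 3) = (3/8)(3/8)(3/8)(5/8) = 0.032959; P(data | r = 6) = (6/8)(6/8)(6/8)(2/8) = 0.10547.
The prior-weighted likelihoods are 3/8 · 0.001709 = 0.00064087, 3/8 · 0.032959 = 0.01236, 1/4 · 0.10547 = 0.026367; summing to 0.039368.
By Bayes' rule, P(r = 6 | data) = (0.026367) / (0.039368) = 0.66977.

0.670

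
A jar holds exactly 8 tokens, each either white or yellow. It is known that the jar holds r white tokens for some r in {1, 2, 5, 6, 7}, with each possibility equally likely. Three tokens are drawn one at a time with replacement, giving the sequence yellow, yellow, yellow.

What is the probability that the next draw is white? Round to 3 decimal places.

Compute the likelihood of the observed sequence for each case: P(data | r = 1) = (7/8)(7/8)(7/8) = 0.66992; P(data | r = 2) = (6/8)(6/8)(6/8) = 0.42188; P(data | r = 5) = (3/8)(3/8)(3/8) = 0.052734; P(data | r = 6) = (2/8)(2/8)(2/8) = 0.015625; P(data | r = 7) = (1/8)(1/8)(1/8) = 0.0019531.
The prior-weighted likelihoods are 1/5 · 0.66992 = 0.13398, 1/5 · 0.42188 = 0.084375, 1/5 · 0.052734 = 0.010547, 1/5 · 0.015625 = 0.003125, 1/5 · 0.0019531 = 0.00039063; with total 0.23242.
Normalising, the posterior is P(r = 1 | data) = 0.57647, P(r = 2 | data) = 0.36303, P(r = 5 | data) = 0.045378, P(r = 6 | data) = 0.013445, P(r = 7 | data) = 0.0016807.
So P(white next | data) = Σ P(white next | H) P(H | data) = (1/8)(0.57647) + (1/4)(0.36303) + (5/8)(0.045378) + (3/4)(0.013445) + (7/8)(0.0016807) = 0.20273.

0.203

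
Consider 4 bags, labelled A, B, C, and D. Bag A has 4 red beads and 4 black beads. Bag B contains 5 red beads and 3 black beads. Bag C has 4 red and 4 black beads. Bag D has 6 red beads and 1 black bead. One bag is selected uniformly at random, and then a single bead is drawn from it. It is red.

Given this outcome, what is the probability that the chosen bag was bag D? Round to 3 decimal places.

The likelihood of this draw under each hypothesis: P(data | bag A) = (4/8) = 1/2; P(data | bag B) = (5/8) = 5/8; P(data | bag C) = (4/8) = 1/2; P(data | bag D) = (6/7) = 6/7.
The prior-weighted likelihoods are 1/4 · 1/2 = 1/8, 1/4 · 5/8 = 5/32, 1/4 · 1/2 = 1/8, 1/4 · 6/7 = 3/14; with total 139/224.
So P(bag D | data) = (3/14) / (139/224) = 48/139.

0.345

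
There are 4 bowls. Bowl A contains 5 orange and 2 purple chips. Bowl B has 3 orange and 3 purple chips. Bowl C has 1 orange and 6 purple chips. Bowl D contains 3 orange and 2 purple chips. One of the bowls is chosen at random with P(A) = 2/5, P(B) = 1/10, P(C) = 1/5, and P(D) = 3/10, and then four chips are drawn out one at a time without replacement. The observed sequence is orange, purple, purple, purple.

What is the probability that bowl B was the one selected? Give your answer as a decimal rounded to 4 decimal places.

The likelihood of the observed sequence under each hypothesis: P(data | bowl A) = (5/7)(2/6)(1/5)(0/4) = 0; P(data | bowl B) = (3/6)(3/5)(2/4)(1/3) = 0.05; P(data | bowl C) = (1/7)(6/6)(5/5)(4/4) = 0.14286; P(data | bowl D) = (3/5)(2/4)(1/3)(0/2) = 0.
Multiplying each by its prior: 2/5 · 0 = 0, 1/10 · 0.05 = 0.005, 1/5 · 0.14286 = 0.028571, 3/10 · 0 = 0; with total 0.033571.
So P(bowl B | data) = (0.005) / (0.033571) = 0.14894.

0.1489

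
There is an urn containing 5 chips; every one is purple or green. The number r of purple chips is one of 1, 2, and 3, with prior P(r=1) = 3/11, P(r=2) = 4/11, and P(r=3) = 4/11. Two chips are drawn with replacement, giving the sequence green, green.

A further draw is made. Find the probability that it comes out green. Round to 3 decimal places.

0.664

The likelihood of the observed sequence under each hypothesis: P(data | r = 1) = (4/5)(4/5) = 16/25; P(data | r = 2) = (3/5)(3/5) = 9/25; P(data | r = 3) = (2/5)(2/5) = 4/25.
The prior-weighted likelihoods are 3/11 · 16/25 = 48/275, 4/11 · 9/25 = 36/275, 4/11 · 4/25 = 16/275; with total 4/11.
Dividing through by the total gives posterior P(r = 1 | data) = 12/25, P(r = 2 | data) = 9/25, P(r = 3 | data) = 4/25.
So P(green next | data) = Σ P(green next | H) P(H | data) = (4/5)(12/25) + (3/5)(9/25) + (2/5)(4/25) = 83/125.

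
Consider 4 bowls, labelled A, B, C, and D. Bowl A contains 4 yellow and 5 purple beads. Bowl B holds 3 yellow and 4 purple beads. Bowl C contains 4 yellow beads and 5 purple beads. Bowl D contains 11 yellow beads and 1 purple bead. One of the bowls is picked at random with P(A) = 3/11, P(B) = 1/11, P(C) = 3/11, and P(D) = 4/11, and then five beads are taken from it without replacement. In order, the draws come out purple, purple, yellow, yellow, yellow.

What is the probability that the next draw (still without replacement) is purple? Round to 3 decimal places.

0.783

The likelihood of the observed sequence under each hypothesis: P(data | bowl A) = (5/9)(4/8)(4/7)(3/6)(2/5) = 0.031746; P(data | bowl B) = (4/7)(3/6)(3/5)(2/4)(1/3) = 0.028571; P(data | bowl C) = (5/9)(4/8)(4/7)(3/6)(2/5) = 0.031746; P(data | bowl D) = (1/12)(0/11) = 0.
The prior-weighted likelihoods are 3/11 · 0.031746 = 0.008658, 1/11 · 0.028571 = 0.0025974, 3/11 · 0.031746 = 0.008658, 4/11 · 0 = 0; summing to 0.019913.
The posterior is then P(bowl A | data) = 0.43478, P(bowl B | data) = 0.13043, P(bowl C | data) = 0.43478, P(bowl D | data) = 0.
So P(purple next | data) = Σ P(purple next | H) P(H | data) = (3/4)(0.43478) + (1)(0.13043) + (3/4)(0.43478) = 0.78261.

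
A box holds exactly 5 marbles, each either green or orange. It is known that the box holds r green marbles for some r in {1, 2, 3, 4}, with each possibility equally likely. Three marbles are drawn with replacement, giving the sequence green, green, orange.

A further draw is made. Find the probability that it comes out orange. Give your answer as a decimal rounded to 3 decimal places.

0.416

Under each hypothesis, the probability of the observed sequence is: P(data | r = 1) = (1/5)(1/5)(4/5) = 4/125; P(data | r = 2) = (2/5)(2/5)(3/5) = 12/125; P(data | r = 3) = (3/5)(3/5)(2/5) = 18/125; P(data | r = 4) = (4/5)(4/5)(1/5) = 16/125.
Weighting by the prior gives 1/4 · 4/125 = 1/125, 1/4 · 12/125 = 3/125, 1/4 · 18/125 = 9/250, 1/4 · 16/125 = 4/125; these sum to 1/10.
Dividing through by the total gives posterior P(r = 1 | data) = 2/25, P(r = 2 | data) = 6/25, P(r = 3 | data) = 9/25, P(r = 4 | data) = 8/25.
Averaging over the posterior, P(orange next | data) = (4/5)(2/25) + (3/5)(6/25) + (2/5)(9/25) + (1/5)(8/25) = 52/125.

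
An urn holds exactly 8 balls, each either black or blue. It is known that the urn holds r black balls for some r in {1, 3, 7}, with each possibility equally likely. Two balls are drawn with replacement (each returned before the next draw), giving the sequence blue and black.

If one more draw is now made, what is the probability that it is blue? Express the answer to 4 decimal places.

0.5647

Compute the likelihood of the observed sequence for each case: P(data | r = 1) = (7/8)(1/8) = 7/64; P(data | r = 3) = (5/8)(3/8) = 15/64; P(data | r = 7) = (1/8)(7/8) = 7/64.
Multiplying each by its prior: 1/3 · 7/64 = 7/192, 1/3 · 15/64 = 5/64, 1/3 · 7/64 = 7/192; summing to 29/192.
The posterior is then P(r = 1 | data) = 7/29, P(r = 3 | data) = 15/29, P(r = 7 | data) = 7/29.
The predictive probability is P(blue next | data) = (7/8)(7/29) + (5/8)(15/29) + (1/8)(7/29) = 131/232.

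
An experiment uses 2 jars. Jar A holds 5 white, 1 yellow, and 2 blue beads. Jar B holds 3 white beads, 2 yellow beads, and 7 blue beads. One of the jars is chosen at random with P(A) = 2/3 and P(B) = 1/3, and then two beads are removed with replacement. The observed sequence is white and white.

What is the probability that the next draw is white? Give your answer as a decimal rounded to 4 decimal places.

0.5972

Under each hypothesis, the probability of the observed sequence is: P(data | jar A) = (5/8)(5/8) = 25/64; P(data | jar B) = (3/12)(3/12) = 1/16.
The prior-weighted likelihoods are 2/3 · 25/64 = 25/96, 1/3 · 1/16 = 1/48; summing to 9/32.
Dividing through by the total gives posterior P(jar A | data) = 25/27, P(jar B | data) = 2/27.
Averaging over the posterior, P(white next | data) = (5/8)(25/27) + (1/4)(2/27) = 43/72.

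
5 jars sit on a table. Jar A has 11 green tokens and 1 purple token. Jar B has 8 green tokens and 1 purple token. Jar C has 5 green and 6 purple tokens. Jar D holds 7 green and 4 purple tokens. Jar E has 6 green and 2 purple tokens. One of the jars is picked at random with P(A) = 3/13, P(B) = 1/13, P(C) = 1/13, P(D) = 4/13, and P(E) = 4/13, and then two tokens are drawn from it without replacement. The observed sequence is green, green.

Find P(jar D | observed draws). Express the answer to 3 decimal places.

0.214

Compute the likelihood of the observed sequence for each case: P(data | jar A) = (11/12)(10/11) = 0.83333; P(data | jar B) = (8/9)(7/8) = 0.77778; P(data | jar C) = (5/11)(4/10) = 0.18182; P(data | jar D) = (7/11)(6/10) = 0.38182; P(data | jar E) = (6/8)(5/7) = 0.53571.
Multiplying each by its prior: 3/13 · 0.83333 = 0.19231, 1/13 · 0.77778 = 0.059829, 1/13 · 0.18182 = 0.013986, 4/13 · 0.38182 = 0.11748, 4/13 · 0.53571 = 0.16484; these sum to 0.54844.
Therefore the posterior P(jar D | data) = (0.11748) / (0.54844) = 0.21421.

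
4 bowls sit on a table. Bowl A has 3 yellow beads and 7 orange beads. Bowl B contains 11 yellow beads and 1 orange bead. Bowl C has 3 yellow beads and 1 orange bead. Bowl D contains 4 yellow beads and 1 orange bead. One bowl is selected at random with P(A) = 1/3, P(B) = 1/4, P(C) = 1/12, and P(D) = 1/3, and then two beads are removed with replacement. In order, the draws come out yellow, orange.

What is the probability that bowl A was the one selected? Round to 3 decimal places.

0.443

For each hypothesis, P(data | H) works out to: P(data | bowl A) = (3/10)(7/10) = 0.21; P(data | bowl B) = (11/12)(1/12) = 0.076389; P(data | bowl C) = (3/4)(1/4) = 0.1875; P(data | bowl D) = (4/5)(1/5) = 0.16.
Multiplying each by its prior: 1/3 · 0.21 = 0.07, 1/4 · 0.076389 = 0.019097, 1/12 · 0.1875 = 0.015625, 1/3 · 0.16 = 0.053333; summing to 0.15806.
Therefore the posterior P(bowl A | data) = (0.07) / (0.15806) = 0.44288.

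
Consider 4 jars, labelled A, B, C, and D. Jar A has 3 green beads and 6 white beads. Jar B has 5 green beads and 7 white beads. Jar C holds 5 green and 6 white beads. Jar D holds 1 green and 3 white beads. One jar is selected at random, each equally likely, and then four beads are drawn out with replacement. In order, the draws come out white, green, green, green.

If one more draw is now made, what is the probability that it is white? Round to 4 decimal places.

0.5993

The likelihood of the observed sequence under each hypothesis: P(data | jar A) = (6/9)(3/9)(3/9)(3/9) = 0.024691; P(data | jar B) = (7/12)(5/12)(5/12)(5/12) = 0.042197; P(data | jar C) = (6/11)(5/11)(5/11)(5/11) = 0.051226; P(data | jar D) = (3/4)(1/4)(1/4)(1/4) = 0.011719.
Weighting by the prior gives 1/4 · 0.024691 = 0.0061728, 1/4 · 0.042197 = 0.010549, 1/4 · 0.051226 = 0.012807, 1/4 · 0.011719 = 0.0029297; these sum to 0.032458.
Dividing through by the total gives posterior P(jar A | data) = 0.19018, P(jar B | data) = 0.32501, P(jar C | data) = 0.39455, P(jar D | data) = 0.09026.
Averaging over the posterior, P(white next | data) = (2/3)(0.19018) + (7/12)(0.32501) + (6/11)(0.39455) + (3/4)(0.09026) = 0.59928.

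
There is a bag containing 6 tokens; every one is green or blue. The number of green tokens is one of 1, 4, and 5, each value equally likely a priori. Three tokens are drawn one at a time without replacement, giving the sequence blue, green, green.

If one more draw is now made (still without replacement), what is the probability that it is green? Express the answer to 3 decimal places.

0.818

For each hypothesis, P(data | H) works out to: P(data | r = 1) = (5/6)(1/5)(0/4) = 0; P(data | r = 4) = (2/6)(4/5)(3/4) = 1/5; P(data | r = 5) = (1/6)(5/5)(4/4) = 1/6.
The prior-weighted likelihoods are 1/3 · 0 = 0, 1/3 · 1/5 = 1/15, 1/3 · 1/6 = 1/18; these sum to 11/90.
Dividing through by the total gives posterior P(r = 1 | data) = 0, P(r = 4 | data) = 6/11, P(r = 5 | data) = 5/11.
So P(green next | data) = Σ P(green next | H) P(H | data) = (2/3)(6/11) + (1)(5/11) = 9/11.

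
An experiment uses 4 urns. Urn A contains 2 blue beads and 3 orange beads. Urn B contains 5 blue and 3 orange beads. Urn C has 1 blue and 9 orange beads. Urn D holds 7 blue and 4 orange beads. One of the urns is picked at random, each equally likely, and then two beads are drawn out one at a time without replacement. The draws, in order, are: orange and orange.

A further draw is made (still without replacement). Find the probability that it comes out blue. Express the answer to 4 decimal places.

Compute the likelihood of the observed sequence for each case: P(data | urn A) = (3/5)(2/4) = 0.3; P(data | urn B) = (3/8)(2/7) = 0.10714; P(data | urn C) = (9/10)(8/9) = 0.8; P(data | urn D) = (4/11)(3/10) = 0.10909.
Multiplying each by its prior: 1/4 · 0.3 = 0.075, 1/4 · 0.10714 = 0.026786, 1/4 · 0.8 = 0.2, 1/4 · 0.10909 = 0.027273; with total 0.32906.
Normalising, the posterior is P(urn A | data) = 0.22792, P(urn B | data) = 0.081401, P(urn C | data) = 0.60779, P(urn D | data) = 0.082881.
Averaging over the posterior, P(blue next | data) = (2/3)(0.22792) + (5/6)(0.081401) + (1/8)(0.60779) + (7/9)(0.082881) = 0.36022.

0.3602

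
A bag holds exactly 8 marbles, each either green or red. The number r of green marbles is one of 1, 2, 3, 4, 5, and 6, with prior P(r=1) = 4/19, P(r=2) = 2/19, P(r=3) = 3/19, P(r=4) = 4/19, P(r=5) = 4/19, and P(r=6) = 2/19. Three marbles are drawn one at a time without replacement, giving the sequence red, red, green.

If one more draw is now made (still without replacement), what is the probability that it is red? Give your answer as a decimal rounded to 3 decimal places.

0.588

Under each hypothesis, the probability of the observed sequence is: P(data | r = 1) = (7/8)(6/7)(1/6) = 1/8; P(data | r = 2) = (6/8)(5/7)(2/6) = 5/28; P(data | r = 3) = (5/8)(4/7)(3/6) = 5/28; P(data | r = 4) = (4/8)(3/7)(4/6) = 1/7; P(data | r = 5) = (3/8)(2/7)(5/6) = 5/56; P(data | r = 6) = (2/8)(1/7)(6/6) = 1/28.
Weighting by the prior gives 4/19 · 1/8 = 1/38, 2/19 · 5/28 = 5/266, 3/19 · 5/28 = 15/532, 4/19 · 1/7 = 4/133, 4/19 · 5/56 = 5/266, 2/19 · 1/28 = 1/266; these sum to 67/532.
Normalising, the posterior is P(r = 1 | data) = 14/67, P(r = 2 | data) = 10/67, P(r = 3 | data) = 15/67, P(r = 4 | data) = 16/67, P(r = 5 | data) = 10/67, P(r = 6 | data) = 2/67.
Averaging over the posterior, P(red next | data) = (1)(14/67) + (4/5)(10/67) + (3/5)(15/67) + (2/5)(16/67) + (1/5)(10/67) + (0)(2/67) = 197/335.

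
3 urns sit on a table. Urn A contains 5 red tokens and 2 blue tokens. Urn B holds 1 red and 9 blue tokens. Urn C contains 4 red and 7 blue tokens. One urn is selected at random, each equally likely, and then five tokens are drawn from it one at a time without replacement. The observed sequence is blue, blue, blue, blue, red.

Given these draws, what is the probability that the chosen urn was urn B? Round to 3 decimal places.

0.623

Compute the likelihood of the observed sequence for each case: P(data | urn A) = (2/7)(1/6)(0/5) = 0; P(data | urn B) = (9/10)(8/9)(7/8)(6/7)(1/6) = 1/10; P(data | urn C) = (7/11)(6/10)(5/9)(4/8)(4/7) = 2/33.
Multiplying each by its prior: 1/3 · 0 = 0, 1/3 · 1/10 = 1/30, 1/3 · 2/33 = 2/99; summing to 53/990.
So P(urn B | data) = (1/30) / (53/990) = 33/53.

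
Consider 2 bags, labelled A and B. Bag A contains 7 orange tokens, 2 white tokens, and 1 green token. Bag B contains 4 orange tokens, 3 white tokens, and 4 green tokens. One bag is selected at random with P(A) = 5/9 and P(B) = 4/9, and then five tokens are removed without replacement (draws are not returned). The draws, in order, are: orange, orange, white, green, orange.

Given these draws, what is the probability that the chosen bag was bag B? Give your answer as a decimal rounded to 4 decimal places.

0.2303

Compute the likelihood of the observed sequence for each case: P(data | bag A) = (7/10)(6/9)(2/8)(1/7)(5/6) = 0.013889; P(data | bag B) = (4/11)(3/10)(3/9)(4/8)(2/7) = 0.0051948.
The prior-weighted likelihoods are 5/9 · 0.013889 = 0.007716, 4/9 · 0.0051948 = 0.0023088; these sum to 0.010025.
Therefore the posterior P(bag B | data) = (0.0023088) / (0.010025) = 0.23031.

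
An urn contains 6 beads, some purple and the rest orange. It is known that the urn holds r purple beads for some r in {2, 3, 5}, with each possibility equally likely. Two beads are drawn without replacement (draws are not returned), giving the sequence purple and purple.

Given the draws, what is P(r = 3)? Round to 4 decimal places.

0.2143

For each hypothesis, P(data | H) works out to: P(data | r = 2) = (2/6)(1/5) = 1/15; P(data | r = 3) = (3/6)(2/5) = 1/5; P(data | r = 5) = (5/6)(4/5) = 2/3.
The prior-weighted likelihoods are 1/3 · 1/15 = 1/45, 1/3 · 1/5 = 1/15, 1/3 · 2/3 = 2/9; these sum to 14/45.
So P(r = 3 | data) = (1/15) / (14/45) = 3/14.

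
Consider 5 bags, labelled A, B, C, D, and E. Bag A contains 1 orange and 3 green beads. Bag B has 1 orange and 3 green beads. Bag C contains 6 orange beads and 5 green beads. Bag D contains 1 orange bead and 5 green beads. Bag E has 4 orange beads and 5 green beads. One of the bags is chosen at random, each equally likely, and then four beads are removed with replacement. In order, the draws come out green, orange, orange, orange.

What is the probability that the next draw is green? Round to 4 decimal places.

0.5434

Compute the likelihood of the observed sequence for each case: P(data | bag A) = (3/4)(1/4)(1/4)(1/4) = 0.011719; P(data | bag B) = (3/4)(1/4)(1/4)(1/4) = 0.011719; P(data | bag C) = (5/11)(6/11)(6/11)(6/11) = 0.073765; P(data | bag D) = (5/6)(1/6)(1/6)(1/6) = 0.003858; P(data | bag E) = (5/9)(4/9)(4/9)(4/9) = 0.048773.
Weighting by the prior gives 1/5 · 0.011719 = 0.0023437, 1/5 · 0.011719 = 0.0023437, 1/5 · 0.073765 = 0.014753, 1/5 · 0.003858 = 0.0007716, 1/5 · 0.048773 = 0.0097546; these sum to 0.029967.
Normalising, the posterior is P(bag A | data) = 0.078212, P(bag B | data) = 0.078212, P(bag C | data) = 0.49231, P(bag D | data) = 0.025749, P(bag E | data) = 0.32551.
Averaging over the posterior, P(green next | data) = (3/4)(0.078212) + (3/4)(0.078212) + (5/11)(0.49231) + (5/6)(0.025749) + (5/9)(0.32551) = 0.54339.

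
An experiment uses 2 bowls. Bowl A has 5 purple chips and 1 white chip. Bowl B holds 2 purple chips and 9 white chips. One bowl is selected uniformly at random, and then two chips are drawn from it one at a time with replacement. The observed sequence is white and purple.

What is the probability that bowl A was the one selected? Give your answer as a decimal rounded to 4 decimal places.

Under each hypothesis, the probability of the observed sequence is: P(data | bowl A) = (1/6)(5/6) = 0.13889; P(data | bowl B) = (9/11)(2/11) = 0.14876.
Multiplying each by its prior: 1/2 · 0.13889 = 0.069444, 1/2 · 0.14876 = 0.07438; these sum to 0.14382.
Hence P(bowl A | data) = (0.069444) / (0.14382) = 0.48284.

0.4828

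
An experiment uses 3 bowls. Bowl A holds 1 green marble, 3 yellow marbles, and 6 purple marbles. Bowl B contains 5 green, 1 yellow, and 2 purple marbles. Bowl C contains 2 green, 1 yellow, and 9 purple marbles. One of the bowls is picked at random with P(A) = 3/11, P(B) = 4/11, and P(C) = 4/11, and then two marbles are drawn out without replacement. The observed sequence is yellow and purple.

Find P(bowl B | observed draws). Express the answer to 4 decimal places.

The likelihood of the observed sequence under each hypothesis: P(data | bowl A) = (3/10)(6/9) = 0.2; P(data | bowl B) = (1/8)(2/7) = 0.035714; P(data | bowl C) = (1/12)(9/11) = 0.068182.
Multiplying each by its prior: 3/11 · 0.2 = 0.054545, 4/11 · 0.035714 = 0.012987, 4/11 · 0.068182 = 0.024793; these sum to 0.092326.
Therefore the posterior P(bowl B | data) = (0.012987) / (0.092326) = 0.14066.

0.1407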